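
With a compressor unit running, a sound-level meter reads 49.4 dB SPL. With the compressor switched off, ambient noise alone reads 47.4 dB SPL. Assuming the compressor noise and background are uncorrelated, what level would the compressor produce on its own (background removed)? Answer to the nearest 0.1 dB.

Background correction is a power subtraction:
L_src = 10·log₁₀(10^(49.4/10) − 10^(47.4/10)) = 10·log₁₀(32140) = 45.1 dB SPL.

45.1 dB SPL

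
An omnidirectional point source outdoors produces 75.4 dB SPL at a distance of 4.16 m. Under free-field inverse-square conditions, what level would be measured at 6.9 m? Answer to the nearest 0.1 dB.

Inverse-square spreading gives ΔL = −20·log₁₀(d₂/d₁).
ΔL = −20·log₁₀(6.9/4.16) = -4.40 dB, so L₂ = 75.4 + (-4.40) = 71.0 dB SPL.

71.0 dB SPL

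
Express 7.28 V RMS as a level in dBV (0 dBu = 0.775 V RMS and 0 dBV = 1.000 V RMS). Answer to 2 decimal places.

dBV = 20·log₁₀(V / 1.000 V).
20·log₁₀(7.28/1.000) = +17.24 dBV.

+17.24 dBV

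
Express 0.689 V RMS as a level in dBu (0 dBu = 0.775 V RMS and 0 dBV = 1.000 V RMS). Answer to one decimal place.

dBu = 20·log₁₀(V / 0.775 V).
20·log₁₀(0.689/0.775) = -1.0 dBu.

-1.0 dBu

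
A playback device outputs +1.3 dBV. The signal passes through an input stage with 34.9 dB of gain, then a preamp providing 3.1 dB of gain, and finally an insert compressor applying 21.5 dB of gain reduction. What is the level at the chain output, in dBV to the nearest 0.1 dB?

In dB, series stages simply add:
+1.3 + 34.9 + 3.1 − 21.5 = +17.8 dBV.

+17.8 dBV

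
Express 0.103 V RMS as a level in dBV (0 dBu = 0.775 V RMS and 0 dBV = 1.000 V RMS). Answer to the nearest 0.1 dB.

-19.7 dBV

dBV = 20·log₁₀(V / 1.000 V).
20·log₁₀(0.103/1.000) = -19.7 dBV.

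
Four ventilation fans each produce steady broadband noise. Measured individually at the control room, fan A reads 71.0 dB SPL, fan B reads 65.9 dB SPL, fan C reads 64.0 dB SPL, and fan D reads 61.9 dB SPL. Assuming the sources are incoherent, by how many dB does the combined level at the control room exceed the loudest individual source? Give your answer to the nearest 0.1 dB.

Incoherent sources sum as intensities:
L_total = 10·log₁₀(10^(71.0/10) + 10^(65.9/10) + 10^(64.0/10) + 10^(61.9/10)) = 73.13 dB SPL.
Excess over the loudest (71.0 dB): 73.13 − 71.0 = 2.1 dB.

2.1 dB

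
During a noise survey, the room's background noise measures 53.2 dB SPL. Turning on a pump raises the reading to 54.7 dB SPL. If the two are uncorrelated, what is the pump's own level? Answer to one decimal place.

49.4 dB SPL

Subtract intensities: L_src = 10·log₁₀(10^(L_total/10) − 10^(L_bg/10)).
L_src = 10·log₁₀(10^(54.7/10) − 10^(53.2/10)) = 10·log₁₀(86190) = 49.4 dB SPL.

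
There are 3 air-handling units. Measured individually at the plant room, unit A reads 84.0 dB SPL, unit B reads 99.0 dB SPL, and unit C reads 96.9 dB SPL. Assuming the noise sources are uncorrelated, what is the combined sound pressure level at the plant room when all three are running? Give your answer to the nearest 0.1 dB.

Incoherent sources sum as intensities:
L_total = 10·log₁₀(10^(84.0/10) + 10^(99.0/10) + 10^(96.9/10)) = 10·log₁₀(13092000000) = 101.2 dB SPL.

101.2 dB SPL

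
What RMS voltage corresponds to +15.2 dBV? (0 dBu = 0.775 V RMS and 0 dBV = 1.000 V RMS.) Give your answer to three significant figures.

V = 1.000 V × 10^(+15.2/20).
= 1.000 × 5.754 = 5.75 V.

5.75 V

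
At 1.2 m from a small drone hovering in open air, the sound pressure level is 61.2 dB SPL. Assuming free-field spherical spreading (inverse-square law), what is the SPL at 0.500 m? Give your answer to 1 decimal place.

Free-field point source: level drops by 20·log₁₀ of the distance ratio.
ΔL = −20·log₁₀(0.500/1.2) = 7.60 dB, so L₂ = 61.2 + (7.60) = 68.8 dB SPL.

68.8 dB SPL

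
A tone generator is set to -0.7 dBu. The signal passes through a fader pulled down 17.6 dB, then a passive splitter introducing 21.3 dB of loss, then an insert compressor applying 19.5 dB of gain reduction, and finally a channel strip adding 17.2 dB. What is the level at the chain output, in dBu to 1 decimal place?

-41.9 dBu

Gain stages sum in dB:
-0.7 − 17.6 − 21.3 − 19.5 + 17.2 = -41.9 dBu.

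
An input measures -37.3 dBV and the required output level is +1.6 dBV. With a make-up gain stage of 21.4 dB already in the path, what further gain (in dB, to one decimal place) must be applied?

17.5 dB

The required make-up gain is the shortfall in the dB sum.
G = +1.6 − (-37.3) − 21.4 = 17.5 dB.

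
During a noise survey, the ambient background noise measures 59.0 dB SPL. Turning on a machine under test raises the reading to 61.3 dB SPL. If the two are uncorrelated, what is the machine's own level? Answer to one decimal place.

57.4 dB SPL

Remove the background by subtracting linear intensities:
L_src = 10·log₁₀(10^(61.3/10) − 10^(59.0/10)) = 10·log₁₀(554600) = 57.4 dB SPL.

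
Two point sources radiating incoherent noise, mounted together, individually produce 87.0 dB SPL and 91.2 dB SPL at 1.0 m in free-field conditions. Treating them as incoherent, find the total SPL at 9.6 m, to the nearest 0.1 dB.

73.0 dB SPL

Combined at 1.0 m: 10·log₁₀(10^(87.0/10)+10^(91.2/10)) = 92.60 dB SPL.
Then apply −20·log₁₀(9.6/1.0) = -19.65 dB → 73.0 dB SPL.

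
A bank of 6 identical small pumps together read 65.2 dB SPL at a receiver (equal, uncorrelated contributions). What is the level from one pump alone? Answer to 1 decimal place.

6 equal incoherent sources add 10·log₁₀(6) = 7.78 dB over one source.
L_one = 65.2 − 7.78 = 57.4 dB SPL.

57.4 dB SPL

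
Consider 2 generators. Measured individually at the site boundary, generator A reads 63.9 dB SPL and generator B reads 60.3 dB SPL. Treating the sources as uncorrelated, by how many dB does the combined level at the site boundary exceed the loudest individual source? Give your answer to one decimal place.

1.6 dB

Add the sources as powers (linear), then convert back to dB:
L_total = 10·log₁₀(10^(63.9/10) + 10^(60.3/10)) = 65.47 dB SPL.
Excess over the loudest (63.9 dB): 65.47 − 63.9 = 1.6 dB.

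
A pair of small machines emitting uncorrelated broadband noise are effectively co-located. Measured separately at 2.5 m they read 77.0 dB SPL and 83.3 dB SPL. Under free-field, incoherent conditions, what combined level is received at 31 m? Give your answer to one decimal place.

Combined at 2.5 m: 10·log₁₀(10^(77.0/10)+10^(83.3/10)) = 84.21 dB SPL.
Then apply −20·log₁₀(31/2.5) = -21.87 dB → 62.3 dB SPL.

62.3 dB SPL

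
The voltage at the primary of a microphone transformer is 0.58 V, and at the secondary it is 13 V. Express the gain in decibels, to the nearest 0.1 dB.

27.0 dB

Voltage ratio → dB uses the 20·log₁₀ form:
20·log₁₀(13/0.58) = 20·log₁₀(22.41) = 27.0 dB.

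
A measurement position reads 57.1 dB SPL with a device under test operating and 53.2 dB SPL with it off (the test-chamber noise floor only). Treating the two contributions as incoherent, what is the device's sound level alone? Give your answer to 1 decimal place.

54.8 dB SPL

Remove the background by subtracting linear intensities:
L_src = 10·log₁₀(10^(57.1/10) − 10^(53.2/10)) = 10·log₁₀(303900) = 54.8 dB SPL.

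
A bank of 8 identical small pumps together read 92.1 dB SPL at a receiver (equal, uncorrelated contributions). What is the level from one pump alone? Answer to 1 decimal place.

8 equal incoherent sources add 10·log₁₀(8) = 9.03 dB over one source.
L_one = 92.1 − 9.03 = 83.1 dB SPL.

83.1 dB SPL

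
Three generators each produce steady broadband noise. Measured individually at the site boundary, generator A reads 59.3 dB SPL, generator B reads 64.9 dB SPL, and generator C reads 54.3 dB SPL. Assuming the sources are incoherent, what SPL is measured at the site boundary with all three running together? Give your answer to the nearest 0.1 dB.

Uncorrelated sources add in intensity (power), not in dB.
L_total = 10·log₁₀(10^(59.3/10) + 10^(64.9/10) + 10^(54.3/10)) = 10·log₁₀(4211000) = 66.2 dB SPL.

66.2 dB SPL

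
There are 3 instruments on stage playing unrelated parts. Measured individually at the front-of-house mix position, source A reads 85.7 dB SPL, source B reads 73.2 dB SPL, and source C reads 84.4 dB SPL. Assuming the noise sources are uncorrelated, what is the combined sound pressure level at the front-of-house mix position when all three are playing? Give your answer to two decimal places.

Uncorrelated sources add in intensity (power), not in dB.
L_total = 10·log₁₀(10^(85.7/10) + 10^(73.2/10) + 10^(84.4/10)) = 10·log₁₀(667900000) = 88.25 dB SPL.

88.25 dB SPL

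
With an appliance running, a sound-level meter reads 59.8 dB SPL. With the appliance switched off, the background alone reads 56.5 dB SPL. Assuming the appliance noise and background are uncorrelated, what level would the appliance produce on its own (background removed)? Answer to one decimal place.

Subtract intensities: L_src = 10·log₁₀(10^(L_total/10) − 10^(L_bg/10)).
L_src = 10·log₁₀(10^(59.8/10) − 10^(56.5/10)) = 10·log₁₀(508300) = 57.1 dB SPL.

57.1 dB SPL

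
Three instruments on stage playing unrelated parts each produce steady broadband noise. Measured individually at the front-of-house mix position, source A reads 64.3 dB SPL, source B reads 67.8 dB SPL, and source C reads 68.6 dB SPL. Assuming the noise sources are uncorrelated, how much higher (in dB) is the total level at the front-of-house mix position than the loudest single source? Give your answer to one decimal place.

3.4 dB

Add the sources as powers (linear), then convert back to dB:
L_total = 10·log₁₀(10^(64.3/10) + 10^(67.8/10) + 10^(68.6/10)) = 72.03 dB SPL.
Excess over the loudest (68.6 dB): 72.03 − 68.6 = 3.4 dB.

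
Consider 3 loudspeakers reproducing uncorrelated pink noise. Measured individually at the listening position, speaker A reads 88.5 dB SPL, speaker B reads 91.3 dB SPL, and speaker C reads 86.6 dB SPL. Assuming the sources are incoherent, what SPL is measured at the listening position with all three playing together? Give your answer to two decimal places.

Add the sources as powers (linear), then convert back to dB:
L_total = 10·log₁₀(10^(88.5/10) + 10^(91.3/10) + 10^(86.6/10)) = 10·log₁₀(2514000000) = 94.00 dB SPL.

94.00 dB SPL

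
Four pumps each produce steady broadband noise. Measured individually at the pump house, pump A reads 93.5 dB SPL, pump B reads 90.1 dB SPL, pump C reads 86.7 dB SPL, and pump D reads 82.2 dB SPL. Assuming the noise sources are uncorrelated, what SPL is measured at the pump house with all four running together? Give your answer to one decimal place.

95.9 dB SPL

Add the sources as powers (linear), then convert back to dB:
L_total = 10·log₁₀(10^(93.5/10) + 10^(90.1/10) + 10^(86.7/10) + 10^(82.2/10)) = 10·log₁₀(3896000000) = 95.9 dB SPL.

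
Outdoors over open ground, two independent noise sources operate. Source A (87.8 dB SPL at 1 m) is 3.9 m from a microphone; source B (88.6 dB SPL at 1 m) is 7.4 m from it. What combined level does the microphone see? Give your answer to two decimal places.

At the listener: L_A = 87.8 − 20·log₁₀(3.9) = 75.979 dB; L_B = 88.6 − 20·log₁₀(7.4) = 71.215 dB.
Combined: 10·log₁₀(10^(75.979/10)+10^(71.215/10)) = 77.23 dB SPL.

77.23 dB SPL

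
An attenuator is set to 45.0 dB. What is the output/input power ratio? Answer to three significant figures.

Power ratio = 10^(dB/10).
10^(-45.0/10) = 10^(-4.500) = 0.0000316.

0.0000316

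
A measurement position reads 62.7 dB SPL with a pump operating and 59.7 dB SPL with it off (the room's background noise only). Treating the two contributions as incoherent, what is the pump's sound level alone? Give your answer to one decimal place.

Background correction is a power subtraction:
L_src = 10·log₁₀(10^(62.7/10) − 10^(59.7/10)) = 10·log₁₀(928800) = 59.7 dB SPL.

59.7 dB SPL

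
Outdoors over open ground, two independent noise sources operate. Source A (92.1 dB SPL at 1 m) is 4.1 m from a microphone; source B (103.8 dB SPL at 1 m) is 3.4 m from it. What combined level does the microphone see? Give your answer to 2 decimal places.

93.37 dB SPL

At the listener: L_A = 92.1 − 20·log₁₀(4.1) = 79.844 dB; L_B = 103.8 − 20·log₁₀(3.4) = 93.170 dB.
Combined: 10·log₁₀(10^(79.844/10)+10^(93.170/10)) = 93.37 dB SPL.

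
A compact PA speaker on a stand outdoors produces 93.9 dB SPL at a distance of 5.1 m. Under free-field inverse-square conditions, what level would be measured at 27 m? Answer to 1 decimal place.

79.4 dB SPL

Inverse-square spreading gives ΔL = −20·log₁₀(d₂/d₁).
ΔL = −20·log₁₀(27/5.1) = -14.48 dB, so L₂ = 93.9 + (-14.48) = 79.4 dB SPL.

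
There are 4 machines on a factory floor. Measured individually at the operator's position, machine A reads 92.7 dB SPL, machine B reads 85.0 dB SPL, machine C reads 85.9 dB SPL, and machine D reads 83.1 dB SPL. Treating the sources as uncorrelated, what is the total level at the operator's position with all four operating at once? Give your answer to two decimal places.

Uncorrelated sources add in intensity (power), not in dB.
L_total = 10·log₁₀(10^(92.7/10) + 10^(85.0/10) + 10^(85.9/10) + 10^(83.1/10)) = 10·log₁₀(2772000000) = 94.43 dB SPL.

94.43 dB SPL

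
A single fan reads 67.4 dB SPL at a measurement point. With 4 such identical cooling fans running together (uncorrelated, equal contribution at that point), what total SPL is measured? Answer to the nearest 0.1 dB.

73.4 dB SPL

4 equal incoherent sources raise the level by 10·log₁₀(4) = 6.02 dB.
L_total = 67.4 + 6.02 = 73.4 dB SPL.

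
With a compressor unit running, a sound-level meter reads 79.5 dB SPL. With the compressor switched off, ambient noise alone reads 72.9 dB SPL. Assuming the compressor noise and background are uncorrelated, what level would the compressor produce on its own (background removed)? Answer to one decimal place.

78.4 dB SPL

Subtract intensities: L_src = 10·log₁₀(10^(L_total/10) − 10^(L_bg/10)).
L_src = 10·log₁₀(10^(79.5/10) − 10^(72.9/10)) = 10·log₁₀(69630000) = 78.4 dB SPL.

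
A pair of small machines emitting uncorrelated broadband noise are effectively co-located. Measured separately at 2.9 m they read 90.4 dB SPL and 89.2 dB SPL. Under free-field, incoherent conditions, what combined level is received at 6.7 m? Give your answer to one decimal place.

85.6 dB SPL

Combined at 2.9 m: 10·log₁₀(10^(90.4/10)+10^(89.2/10)) = 92.85 dB SPL.
Then apply −20·log₁₀(6.7/2.9) = -7.27 dB → 85.6 dB SPL.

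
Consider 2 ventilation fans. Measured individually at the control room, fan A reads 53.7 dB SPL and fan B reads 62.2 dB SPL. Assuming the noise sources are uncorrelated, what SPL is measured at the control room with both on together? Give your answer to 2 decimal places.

62.77 dB SPL

Add the sources as powers (linear), then convert back to dB:
L_total = 10·log₁₀(10^(53.7/10) + 10^(62.2/10)) = 10·log₁₀(1894000) = 62.77 dB SPL.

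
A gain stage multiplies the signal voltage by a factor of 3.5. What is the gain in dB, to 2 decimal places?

10.88 dB

Voltage ratio → dB uses the 20·log₁₀ form:
20·log₁₀(3.5) = 10.88 dB.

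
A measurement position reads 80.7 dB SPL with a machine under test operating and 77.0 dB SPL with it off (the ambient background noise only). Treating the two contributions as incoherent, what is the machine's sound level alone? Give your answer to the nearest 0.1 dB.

78.3 dB SPL

Remove the background by subtracting linear intensities:
L_src = 10·log₁₀(10^(80.7/10) − 10^(77.0/10)) = 10·log₁₀(67370000) = 78.3 dB SPL.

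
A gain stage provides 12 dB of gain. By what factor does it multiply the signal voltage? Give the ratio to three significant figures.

3.98

Voltage ratio = 10^(dB/20).
10^(12/20) = 10^(0.6000) = 3.98.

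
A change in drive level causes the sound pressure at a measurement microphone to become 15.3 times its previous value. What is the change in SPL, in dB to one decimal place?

Sound pressure is an amplitude quantity: ΔL = 20·log₁₀(p₂/p₁).
20·log₁₀(15.3) = 23.7 dB.

23.7 dB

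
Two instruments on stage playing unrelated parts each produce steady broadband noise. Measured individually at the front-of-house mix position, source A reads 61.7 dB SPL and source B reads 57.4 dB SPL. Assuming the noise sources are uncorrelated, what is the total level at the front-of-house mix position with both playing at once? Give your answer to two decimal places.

63.07 dB SPL

Add the sources as powers (linear), then convert back to dB:
L_total = 10·log₁₀(10^(61.7/10) + 10^(57.4/10)) = 10·log₁₀(2029000) = 63.07 dB SPL.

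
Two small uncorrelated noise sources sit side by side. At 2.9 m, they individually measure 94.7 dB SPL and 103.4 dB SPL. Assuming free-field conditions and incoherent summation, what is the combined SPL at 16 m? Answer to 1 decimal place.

Combined at 2.9 m: 10·log₁₀(10^(94.7/10)+10^(103.4/10)) = 103.95 dB SPL.
Then apply −20·log₁₀(16/2.9) = -14.83 dB → 89.1 dB SPL.

89.1 dB SPL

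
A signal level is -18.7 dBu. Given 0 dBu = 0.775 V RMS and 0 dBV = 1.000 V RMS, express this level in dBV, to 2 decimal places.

-20.91 dBV

The offset between the scales is 20·log₁₀(0.775/1.000) = −2.214 dB.
So dBV = -18.7 − 2.214 = -20.91 dBV.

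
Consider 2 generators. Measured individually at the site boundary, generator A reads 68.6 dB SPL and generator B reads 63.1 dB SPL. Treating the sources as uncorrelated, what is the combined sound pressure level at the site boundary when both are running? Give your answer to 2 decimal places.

Incoherent sources sum as intensities:
L_total = 10·log₁₀(10^(68.6/10) + 10^(63.1/10)) = 10·log₁₀(9286000) = 69.68 dB SPL.

69.68 dB SPL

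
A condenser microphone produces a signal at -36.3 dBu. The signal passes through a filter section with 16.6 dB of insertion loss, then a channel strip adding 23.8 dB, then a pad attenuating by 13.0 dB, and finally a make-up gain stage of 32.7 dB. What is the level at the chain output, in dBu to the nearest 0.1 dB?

Gain stages sum in dB:
-36.3 − 16.6 + 23.8 − 13.0 + 32.7 = -9.4 dBu.

-9.4 dBu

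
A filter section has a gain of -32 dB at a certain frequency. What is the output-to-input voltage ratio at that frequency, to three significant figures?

Voltage ratio = 10^(dB/20).
10^(-32/20) = 10^(-1.600) = 0.0251.

0.0251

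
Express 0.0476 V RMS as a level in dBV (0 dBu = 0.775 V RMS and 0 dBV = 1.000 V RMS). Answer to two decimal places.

dBV = 20·log₁₀(V / 1.000 V).
20·log₁₀(0.0476/1.000) = -26.45 dBV.

-26.45 dBV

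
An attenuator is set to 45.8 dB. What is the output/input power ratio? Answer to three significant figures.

Power ratio = 10^(dB/10).
10^(-45.8/10) = 10^(-4.580) = 0.0000263.

0.0000263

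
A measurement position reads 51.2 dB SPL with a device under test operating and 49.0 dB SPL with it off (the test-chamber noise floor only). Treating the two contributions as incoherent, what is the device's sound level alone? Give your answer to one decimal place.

47.2 dB SPL

Remove the background by subtracting linear intensities:
L_src = 10·log₁₀(10^(51.2/10) − 10^(49.0/10)) = 10·log₁₀(52390) = 47.2 dB SPL.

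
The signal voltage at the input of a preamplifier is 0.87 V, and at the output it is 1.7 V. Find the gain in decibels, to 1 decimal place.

5.8 dB

Voltage is an amplitude quantity, so gain = 20·log₁₀(V_out/V_in).
20·log₁₀(1.7/0.87) = 20·log₁₀(1.954) = 5.8 dB.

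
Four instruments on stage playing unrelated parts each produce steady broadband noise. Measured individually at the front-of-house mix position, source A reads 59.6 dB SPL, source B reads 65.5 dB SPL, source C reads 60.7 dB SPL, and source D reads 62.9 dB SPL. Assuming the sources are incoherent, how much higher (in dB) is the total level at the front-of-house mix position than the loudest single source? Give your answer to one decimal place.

3.3 dB

Uncorrelated sources add in intensity (power), not in dB.
L_total = 10·log₁₀(10^(59.6/10) + 10^(65.5/10) + 10^(60.7/10) + 10^(62.9/10)) = 68.80 dB SPL.
Excess over the loudest (65.5 dB): 68.80 − 65.5 = 3.3 dB.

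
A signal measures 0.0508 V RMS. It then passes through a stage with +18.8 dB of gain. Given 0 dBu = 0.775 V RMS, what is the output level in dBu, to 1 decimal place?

Input level: 20·log₁₀(0.0508/0.775) = -23.67 dBu.
Output: -23.67 + 18.8 = -4.9 dBu.

-4.9 dBu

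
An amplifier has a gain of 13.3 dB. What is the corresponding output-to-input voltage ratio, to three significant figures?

Voltage ratio = 10^(dB/20).
10^(13.3/20) = 10^(0.6650) = 4.62.

4.62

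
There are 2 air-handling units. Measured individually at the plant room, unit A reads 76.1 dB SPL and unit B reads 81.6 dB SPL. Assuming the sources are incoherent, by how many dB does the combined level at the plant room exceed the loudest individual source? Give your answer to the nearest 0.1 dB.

1.1 dB

Incoherent sources sum as intensities:
L_total = 10·log₁₀(10^(76.1/10) + 10^(81.6/10)) = 82.68 dB SPL.
Excess over the loudest (81.6 dB): 82.68 − 81.6 = 1.1 dB.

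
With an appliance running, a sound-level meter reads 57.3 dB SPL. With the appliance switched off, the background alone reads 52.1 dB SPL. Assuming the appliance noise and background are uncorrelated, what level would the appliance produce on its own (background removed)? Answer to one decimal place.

55.7 dB SPL

Remove the background by subtracting linear intensities:
L_src = 10·log₁₀(10^(57.3/10) − 10^(52.1/10)) = 10·log₁₀(374900) = 55.7 dB SPL.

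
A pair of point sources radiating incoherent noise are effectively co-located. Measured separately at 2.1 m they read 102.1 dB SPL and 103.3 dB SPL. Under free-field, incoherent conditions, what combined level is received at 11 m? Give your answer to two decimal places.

Combined at 2.1 m: 10·log₁₀(10^(102.1/10)+10^(103.3/10)) = 105.752 dB SPL.
Then apply −20·log₁₀(11/2.1) = -14.383 dB → 91.37 dB SPL.

91.37 dB SPL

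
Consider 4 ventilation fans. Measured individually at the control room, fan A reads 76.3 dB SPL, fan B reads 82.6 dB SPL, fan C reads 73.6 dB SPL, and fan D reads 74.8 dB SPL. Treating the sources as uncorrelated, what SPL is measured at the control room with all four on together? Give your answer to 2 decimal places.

84.44 dB SPL

Uncorrelated sources add in intensity (power), not in dB.
L_total = 10·log₁₀(10^(76.3/10) + 10^(82.6/10) + 10^(73.6/10) + 10^(74.8/10)) = 10·log₁₀(277700000) = 84.44 dB SPL.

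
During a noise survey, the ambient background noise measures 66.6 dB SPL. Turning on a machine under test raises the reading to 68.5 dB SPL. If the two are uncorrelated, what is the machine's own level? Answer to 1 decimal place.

64.0 dB SPL

Background correction is a power subtraction:
L_src = 10·log₁₀(10^(68.5/10) − 10^(66.6/10)) = 10·log₁₀(2509000) = 64.0 dB SPL.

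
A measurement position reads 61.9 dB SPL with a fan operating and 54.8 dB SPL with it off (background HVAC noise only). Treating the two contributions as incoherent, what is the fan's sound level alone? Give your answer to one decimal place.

Background correction is a power subtraction:
L_src = 10·log₁₀(10^(61.9/10) − 10^(54.8/10)) = 10·log₁₀(1247000) = 61.0 dB SPL.

61.0 dB SPL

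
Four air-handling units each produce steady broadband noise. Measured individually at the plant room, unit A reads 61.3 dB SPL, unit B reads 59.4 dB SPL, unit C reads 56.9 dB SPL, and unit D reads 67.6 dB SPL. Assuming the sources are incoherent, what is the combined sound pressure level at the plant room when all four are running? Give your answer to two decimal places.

Incoherent sources sum as intensities:
L_total = 10·log₁₀(10^(61.3/10) + 10^(59.4/10) + 10^(56.9/10) + 10^(67.6/10)) = 10·log₁₀(8464000) = 69.28 dB SPL.

69.28 dB SPL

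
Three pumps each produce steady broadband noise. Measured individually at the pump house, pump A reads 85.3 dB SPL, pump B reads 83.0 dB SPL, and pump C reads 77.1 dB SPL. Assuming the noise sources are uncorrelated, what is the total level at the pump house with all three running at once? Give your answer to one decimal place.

Add the sources as powers (linear), then convert back to dB:
L_total = 10·log₁₀(10^(85.3/10) + 10^(83.0/10) + 10^(77.1/10)) = 10·log₁₀(589700000) = 87.7 dB SPL.

87.7 dB SPL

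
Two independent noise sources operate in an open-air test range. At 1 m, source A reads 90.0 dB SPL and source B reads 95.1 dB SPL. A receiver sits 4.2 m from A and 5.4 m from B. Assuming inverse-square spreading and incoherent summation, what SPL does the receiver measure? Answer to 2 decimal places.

At the listener: L_A = 90.0 − 20·log₁₀(4.2) = 77.535 dB; L_B = 95.1 − 20·log₁₀(5.4) = 80.452 dB.
Combined: 10·log₁₀(10^(77.535/10)+10^(80.452/10)) = 82.24 dB SPL.

82.24 dB SPL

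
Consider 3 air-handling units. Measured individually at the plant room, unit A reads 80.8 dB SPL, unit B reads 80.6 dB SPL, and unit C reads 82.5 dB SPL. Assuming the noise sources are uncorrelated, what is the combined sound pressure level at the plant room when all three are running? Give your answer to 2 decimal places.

86.16 dB SPL

Uncorrelated sources add in intensity (power), not in dB.
L_total = 10·log₁₀(10^(80.8/10) + 10^(80.6/10) + 10^(82.5/10)) = 10·log₁₀(412900000) = 86.16 dB SPL.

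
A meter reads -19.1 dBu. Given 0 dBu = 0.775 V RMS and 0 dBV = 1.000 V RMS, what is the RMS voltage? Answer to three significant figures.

V = 0.775 V × 10^(-19.1/20).
= 0.775 × 0.1109 = 0.0860 V.

0.0860 V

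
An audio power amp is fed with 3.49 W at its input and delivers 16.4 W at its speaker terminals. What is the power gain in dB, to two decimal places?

6.72 dB

Power is a power quantity, so gain = 10·log₁₀(P_out/P_in).
10·log₁₀(16.4/3.49) = 10·log₁₀(4.699) = 6.72 dB.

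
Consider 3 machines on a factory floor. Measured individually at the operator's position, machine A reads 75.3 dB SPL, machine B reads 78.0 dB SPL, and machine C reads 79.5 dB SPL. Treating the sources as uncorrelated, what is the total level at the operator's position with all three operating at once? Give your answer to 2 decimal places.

82.70 dB SPL

Incoherent sources sum as intensities:
L_total = 10·log₁₀(10^(75.3/10) + 10^(78.0/10) + 10^(79.5/10)) = 10·log₁₀(186100000) = 82.70 dB SPL.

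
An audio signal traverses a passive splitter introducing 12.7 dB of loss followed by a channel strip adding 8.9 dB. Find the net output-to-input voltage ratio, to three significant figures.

0.646

Net gain = (−12.7) + 8.9 = -3.8 dB.
Voltage ratio = 10^(-3.8/20) = 0.646.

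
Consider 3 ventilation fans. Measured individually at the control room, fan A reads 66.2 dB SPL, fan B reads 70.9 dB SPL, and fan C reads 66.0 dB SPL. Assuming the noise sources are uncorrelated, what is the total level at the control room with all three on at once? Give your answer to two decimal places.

73.11 dB SPL

Incoherent sources sum as intensities:
L_total = 10·log₁₀(10^(66.2/10) + 10^(70.9/10) + 10^(66.0/10)) = 10·log₁₀(20450000) = 73.11 dB SPL.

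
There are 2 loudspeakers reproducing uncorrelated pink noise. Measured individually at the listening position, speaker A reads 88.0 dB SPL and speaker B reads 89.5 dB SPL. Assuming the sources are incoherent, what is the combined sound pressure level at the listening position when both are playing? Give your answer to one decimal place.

Uncorrelated sources add in intensity (power), not in dB.
L_total = 10·log₁₀(10^(88.0/10) + 10^(89.5/10)) = 10·log₁₀(1522000000) = 91.8 dB SPL.

91.8 dB SPL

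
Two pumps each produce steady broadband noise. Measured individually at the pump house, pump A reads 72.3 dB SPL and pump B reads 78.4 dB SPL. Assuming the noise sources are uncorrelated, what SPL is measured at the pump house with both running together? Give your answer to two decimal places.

Incoherent sources sum as intensities:
L_total = 10·log₁₀(10^(72.3/10) + 10^(78.4/10)) = 10·log₁₀(86170000) = 79.35 dB SPL.

79.35 dB SPL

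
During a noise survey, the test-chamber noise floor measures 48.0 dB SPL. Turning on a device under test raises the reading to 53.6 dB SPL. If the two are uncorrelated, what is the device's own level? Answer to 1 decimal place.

52.2 dB SPL

Remove the background by subtracting linear intensities:
L_src = 10·log₁₀(10^(53.6/10) − 10^(48.0/10)) = 10·log₁₀(166000) = 52.2 dB SPL.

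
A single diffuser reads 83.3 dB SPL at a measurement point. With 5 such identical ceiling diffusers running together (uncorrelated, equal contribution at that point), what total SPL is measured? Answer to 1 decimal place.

5 equal incoherent sources raise the level by 10·log₁₀(5) = 6.99 dB.
L_total = 83.3 + 6.99 = 90.3 dB SPL.

90.3 dB SPL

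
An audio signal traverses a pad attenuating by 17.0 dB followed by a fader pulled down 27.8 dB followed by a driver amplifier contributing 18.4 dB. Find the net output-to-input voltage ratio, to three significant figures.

Net gain = (−17.0) + (−27.8) + 18.4 = -26.4 dB.
Voltage ratio = 10^(-26.4/20) = 0.0479.

0.0479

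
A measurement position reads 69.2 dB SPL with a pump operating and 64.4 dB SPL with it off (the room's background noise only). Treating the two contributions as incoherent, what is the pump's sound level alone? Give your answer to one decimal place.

67.5 dB SPL

Remove the background by subtracting linear intensities:
L_src = 10·log₁₀(10^(69.2/10) − 10^(64.4/10)) = 10·log₁₀(5563000) = 67.5 dB SPL.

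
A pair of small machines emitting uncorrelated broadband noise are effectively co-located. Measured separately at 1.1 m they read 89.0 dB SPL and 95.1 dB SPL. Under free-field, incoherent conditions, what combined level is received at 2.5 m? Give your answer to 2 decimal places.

Combined at 1.1 m: 10·log₁₀(10^(89.0/10)+10^(95.1/10)) = 96.053 dB SPL.
Then apply −20·log₁₀(2.5/1.1) = -7.131 dB → 88.92 dB SPL.

88.92 dB SPL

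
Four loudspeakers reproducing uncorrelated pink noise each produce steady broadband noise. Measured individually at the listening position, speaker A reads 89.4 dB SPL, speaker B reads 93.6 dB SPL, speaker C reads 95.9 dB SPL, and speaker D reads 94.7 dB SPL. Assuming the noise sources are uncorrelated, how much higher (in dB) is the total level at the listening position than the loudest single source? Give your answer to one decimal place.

Incoherent sources sum as intensities:
L_total = 10·log₁₀(10^(89.4/10) + 10^(93.6/10) + 10^(95.9/10) + 10^(94.7/10)) = 100.00 dB SPL.
Excess over the loudest (95.9 dB): 100.00 − 95.9 = 4.1 dB.

4.1 dB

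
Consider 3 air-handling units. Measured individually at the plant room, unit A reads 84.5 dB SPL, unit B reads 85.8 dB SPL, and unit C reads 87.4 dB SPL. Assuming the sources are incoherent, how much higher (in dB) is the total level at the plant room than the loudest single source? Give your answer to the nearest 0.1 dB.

3.4 dB

Add the sources as powers (linear), then convert back to dB:
L_total = 10·log₁₀(10^(84.5/10) + 10^(85.8/10) + 10^(87.4/10)) = 90.83 dB SPL.
Excess over the loudest (87.4 dB): 90.83 − 87.4 = 3.4 dB.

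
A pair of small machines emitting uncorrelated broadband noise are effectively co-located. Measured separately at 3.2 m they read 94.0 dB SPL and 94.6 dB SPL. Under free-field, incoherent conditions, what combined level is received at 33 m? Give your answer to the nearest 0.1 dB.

77.1 dB SPL

Combined at 3.2 m: 10·log₁₀(10^(94.0/10)+10^(94.6/10)) = 97.32 dB SPL.
Then apply −20·log₁₀(33/3.2) = -20.27 dB → 77.1 dB SPL.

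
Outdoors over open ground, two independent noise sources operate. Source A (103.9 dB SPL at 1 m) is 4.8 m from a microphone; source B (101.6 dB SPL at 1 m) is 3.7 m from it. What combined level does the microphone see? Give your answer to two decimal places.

At the listener: L_A = 103.9 − 20·log₁₀(4.8) = 90.275 dB; L_B = 101.6 − 20·log₁₀(3.7) = 90.236 dB.
Combined: 10·log₁₀(10^(90.275/10)+10^(90.236/10)) = 93.27 dB SPL.

93.27 dB SPL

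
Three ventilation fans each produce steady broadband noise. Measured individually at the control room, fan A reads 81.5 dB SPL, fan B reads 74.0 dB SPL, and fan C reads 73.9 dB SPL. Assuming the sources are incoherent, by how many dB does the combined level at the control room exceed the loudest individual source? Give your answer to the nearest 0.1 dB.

1.3 dB

Add the sources as powers (linear), then convert back to dB:
L_total = 10·log₁₀(10^(81.5/10) + 10^(74.0/10) + 10^(73.9/10)) = 82.81 dB SPL.
Excess over the loudest (81.5 dB): 82.81 − 81.5 = 1.3 dB.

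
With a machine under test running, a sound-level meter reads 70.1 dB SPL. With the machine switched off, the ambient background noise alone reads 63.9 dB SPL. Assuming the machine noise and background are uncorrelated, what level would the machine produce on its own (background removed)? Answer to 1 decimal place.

Background correction is a power subtraction:
L_src = 10·log₁₀(10^(70.1/10) − 10^(63.9/10)) = 10·log₁₀(7778000) = 68.9 dB SPL.

68.9 dB SPL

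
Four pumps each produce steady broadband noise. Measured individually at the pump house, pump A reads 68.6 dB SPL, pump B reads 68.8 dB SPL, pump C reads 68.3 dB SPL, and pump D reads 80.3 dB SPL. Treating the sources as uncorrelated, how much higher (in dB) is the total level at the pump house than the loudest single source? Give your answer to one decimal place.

Uncorrelated sources add in intensity (power), not in dB.
L_total = 10·log₁₀(10^(68.6/10) + 10^(68.8/10) + 10^(68.3/10) + 10^(80.3/10)) = 81.10 dB SPL.
Excess over the loudest (80.3 dB): 81.10 − 80.3 = 0.8 dB.

0.8 dB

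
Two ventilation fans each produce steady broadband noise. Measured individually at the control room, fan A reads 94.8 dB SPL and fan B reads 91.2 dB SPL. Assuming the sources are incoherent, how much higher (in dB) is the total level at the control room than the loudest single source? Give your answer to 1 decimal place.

1.6 dB

Incoherent sources sum as intensities:
L_total = 10·log₁₀(10^(94.8/10) + 10^(91.2/10)) = 96.37 dB SPL.
Excess over the loudest (94.8 dB): 96.37 − 94.8 = 1.6 dB.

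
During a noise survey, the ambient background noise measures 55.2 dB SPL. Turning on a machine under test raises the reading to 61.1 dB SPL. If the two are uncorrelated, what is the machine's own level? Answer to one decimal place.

Subtract intensities: L_src = 10·log₁₀(10^(L_total/10) − 10^(L_bg/10)).
L_src = 10·log₁₀(10^(61.1/10) − 10^(55.2/10)) = 10·log₁₀(957100) = 59.8 dB SPL.

59.8 dB SPL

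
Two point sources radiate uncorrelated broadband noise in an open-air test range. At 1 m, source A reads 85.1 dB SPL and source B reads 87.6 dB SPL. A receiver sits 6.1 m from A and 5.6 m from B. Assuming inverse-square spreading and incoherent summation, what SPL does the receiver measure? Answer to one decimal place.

At the listener: L_A = 85.1 − 20·log₁₀(6.1) = 69.39 dB; L_B = 87.6 − 20·log₁₀(5.6) = 72.64 dB.
Combined: 10·log₁₀(10^(69.39/10)+10^(72.64/10)) = 74.3 dB SPL.

74.3 dB SPL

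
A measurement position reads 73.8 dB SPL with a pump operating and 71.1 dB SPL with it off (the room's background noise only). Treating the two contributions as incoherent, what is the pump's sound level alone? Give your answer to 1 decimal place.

Remove the background by subtracting linear intensities:
L_src = 10·log₁₀(10^(73.8/10) − 10^(71.1/10)) = 10·log₁₀(11110000) = 70.5 dB SPL.

70.5 dB SPL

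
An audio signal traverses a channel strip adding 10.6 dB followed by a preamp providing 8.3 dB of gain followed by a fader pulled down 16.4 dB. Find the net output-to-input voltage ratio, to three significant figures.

1.33

Net gain = 10.6 + 8.3 + (−16.4) = 2.5 dB.
Voltage ratio = 10^(2.5/20) = 1.33.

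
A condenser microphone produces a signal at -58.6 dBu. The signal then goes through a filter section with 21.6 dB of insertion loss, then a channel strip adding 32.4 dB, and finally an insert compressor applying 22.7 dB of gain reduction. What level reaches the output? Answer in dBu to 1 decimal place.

-70.5 dBu

Cascaded gains and losses add directly in dB.
-58.6 − 21.6 + 32.4 − 22.7 = -70.5 dBu.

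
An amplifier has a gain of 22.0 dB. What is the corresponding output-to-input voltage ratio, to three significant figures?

Voltage ratio = 10^(dB/20).
10^(22.0/20) = 10^(1.100) = 12.6.

12.6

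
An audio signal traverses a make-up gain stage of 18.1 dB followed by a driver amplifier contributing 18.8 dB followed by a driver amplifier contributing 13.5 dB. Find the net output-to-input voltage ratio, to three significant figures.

Net gain = 18.1 + 18.8 + 13.5 = 50.4 dB.
Voltage ratio = 10^(50.4/20) = 331.

331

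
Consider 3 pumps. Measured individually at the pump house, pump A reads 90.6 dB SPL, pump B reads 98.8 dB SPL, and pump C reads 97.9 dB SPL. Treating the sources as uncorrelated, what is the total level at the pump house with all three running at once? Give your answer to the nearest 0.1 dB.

101.7 dB SPL

Add the sources as powers (linear), then convert back to dB:
L_total = 10·log₁₀(10^(90.6/10) + 10^(98.8/10) + 10^(97.9/10)) = 10·log₁₀(14900000000) = 101.7 dB SPL.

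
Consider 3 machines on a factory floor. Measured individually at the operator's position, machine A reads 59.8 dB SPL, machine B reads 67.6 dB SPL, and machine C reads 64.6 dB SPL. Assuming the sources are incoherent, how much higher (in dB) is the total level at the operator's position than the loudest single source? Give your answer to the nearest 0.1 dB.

Add the sources as powers (linear), then convert back to dB:
L_total = 10·log₁₀(10^(59.8/10) + 10^(67.6/10) + 10^(64.6/10)) = 69.82 dB SPL.
Excess over the loudest (67.6 dB): 69.82 − 67.6 = 2.2 dB.

2.2 dB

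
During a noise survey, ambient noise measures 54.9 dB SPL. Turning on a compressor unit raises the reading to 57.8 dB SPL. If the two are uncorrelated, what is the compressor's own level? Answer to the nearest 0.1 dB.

Background correction is a power subtraction:
L_src = 10·log₁₀(10^(57.8/10) − 10^(54.9/10)) = 10·log₁₀(293500) = 54.7 dB SPL.

54.7 dB SPL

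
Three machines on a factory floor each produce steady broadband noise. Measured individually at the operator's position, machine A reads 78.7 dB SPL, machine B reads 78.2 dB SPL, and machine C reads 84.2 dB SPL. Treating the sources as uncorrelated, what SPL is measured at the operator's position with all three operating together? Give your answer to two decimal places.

Add the sources as powers (linear), then convert back to dB:
L_total = 10·log₁₀(10^(78.7/10) + 10^(78.2/10) + 10^(84.2/10)) = 10·log₁₀(403200000) = 86.06 dB SPL.

86.06 dB SPL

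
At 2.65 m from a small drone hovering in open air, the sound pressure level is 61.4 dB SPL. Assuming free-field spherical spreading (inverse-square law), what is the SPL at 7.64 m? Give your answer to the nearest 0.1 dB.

Free-field point source: level drops by 20·log₁₀ of the distance ratio.
ΔL = −20·log₁₀(7.64/2.65) = -9.20 dB, so L₂ = 61.4 + (-9.20) = 52.2 dB SPL.

52.2 dB SPL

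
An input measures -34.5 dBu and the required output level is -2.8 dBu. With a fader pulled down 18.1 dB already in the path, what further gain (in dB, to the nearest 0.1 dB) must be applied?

The required make-up gain is the shortfall in the dB sum.
G = -2.8 − (-34.5) + 18.1 = 49.8 dB.

49.8 dB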